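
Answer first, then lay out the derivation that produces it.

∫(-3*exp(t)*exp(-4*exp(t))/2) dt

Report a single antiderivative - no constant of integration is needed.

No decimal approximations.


The answer is 3*exp(-4*exp(t))/8.
Step 1. Substitute u = exp(t), turning ∫(-3*exp(t)*exp(-4*exp(t))/2) dt into ∫(-3*exp(-4*u)/2) du: now ∫(-3*exp(-4*u)/2) du.
Step 2. Evaluate the standard form: now 3*exp(-4*u)/8.
Step 3. Substitute back u = exp(t): now 3*exp(-4*exp(t))/8.
Answer: 3*exp(-4*exp(t))/8.


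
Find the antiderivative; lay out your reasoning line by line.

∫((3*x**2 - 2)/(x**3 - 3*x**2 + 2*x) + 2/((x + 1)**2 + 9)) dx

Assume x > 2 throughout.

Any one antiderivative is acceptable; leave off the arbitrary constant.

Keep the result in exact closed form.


Step 1. Rewrite: now ∫((3*x**2 - 2)/(x**3 - 3*x**2 + 2*x)) dx + ∫(2/((x + 1)**2 + 9)) dx.
Step 2. Decompose ∫((3*x**2 - 2)/(x**3 - 3*x**2 + 2*x)) dx by partial fractions, (3*x**2 - 2)/(x**3 - 3*x**2 + 2*x) = -1/(x - 1) + 5/(x - 2) - 1/x: now ∫(-1/x) dx + ∫(5/(x - 2)) dx + ∫(-1/(x - 1)) dx + ∫(2/((x + 1)**2 + 9)) dx.
Step 3. Evaluate the standard form [assuming x > 1]: now -log(x - 1) + ∫(-1/x) dx + ∫(5/(x - 2)) dx + ∫(2/((x + 1)**2 + 9)) dx.
Step 4. Evaluate the standard form [assuming x > 2]: now 5*log(x - 2) - log(x - 1) + ∫(-1/x) dx + ∫(2/((x + 1)**2 + 9)) dx.
Step 5. Evaluate the standard form [assuming x > 0]: now -log(x) + 5*log(x - 2) - log(x - 1) + ∫(2/((x + 1)**2 + 9)) dx.
Step 6. Substitute u = x + 1, turning ∫(2/((x + 1)**2 + 9)) dx into ∫(2/(u**2 + 9)) du: now -log(x) + 5*log(x - 2) - log(x - 1) + ∫(2/(u**2 + 9)) du.
Step 7. Evaluate the standard form: now -log(x) + 5*log(x - 2) - log(x - 1) + 2*atan(u/3)/3.
Step 8. Substitute back u = x + 1: now -log(x) + 5*log(x - 2) - log(x - 1) + 2*atan(x/3 + 1/3)/3.
Answer: -log(x) + 5*log(x - 2) - log(x - 1) + 2*atan(x/3 + 1/3)/3.


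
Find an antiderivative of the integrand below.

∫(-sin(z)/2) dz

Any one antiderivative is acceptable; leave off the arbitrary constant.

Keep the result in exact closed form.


Answer: cos(z)/2.


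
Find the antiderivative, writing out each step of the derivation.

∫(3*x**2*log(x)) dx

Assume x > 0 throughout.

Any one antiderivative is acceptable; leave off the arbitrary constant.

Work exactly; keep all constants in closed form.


Step 1. Integrate ∫(3*x**2*log(x)) dx by parts with u = log(x), dv = (3*x**2) dx, so v = x**3 [assuming x > 0]: now x**3*log(x) + ∫(-x**2) dx.
Step 2. Evaluate the standard form: now x**3*log(x) - x**3/3.
Answer: x**3*log(x) - x**3/3.


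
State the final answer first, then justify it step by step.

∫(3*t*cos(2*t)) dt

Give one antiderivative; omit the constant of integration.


The answer is 3*t*sin(2*t)/2 + 3*cos(2*t)/4.
Step 1. Integrate ∫(3*t*cos(2*t)) dt by parts with u = t, dv = (3*cos(2*t)) dt, so v = 3*sin(2*t)/2: now 3*t*sin(2*t)/2 + ∫(-3*sin(2*t)/2) dt.
Step 2. Evaluate the standard form: now 3*t*sin(2*t)/2 + 3*cos(2*t)/4.
Answer: 3*t*sin(2*t)/2 + 3*cos(2*t)/4.


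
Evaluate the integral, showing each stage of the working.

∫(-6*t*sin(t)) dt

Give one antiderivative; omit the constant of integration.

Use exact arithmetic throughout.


Step 1. Integrate ∫(-6*t*sin(t)) dt by parts with u = t, dv = (-6*sin(t)) dt, so v = 6*cos(t): now 6*t*cos(t) + ∫(-6*cos(t)) dt.
Step 2. Evaluate the standard form: now 6*t*cos(t) - 6*sin(t).
Answer: 6*t*cos(t) - 6*sin(t).


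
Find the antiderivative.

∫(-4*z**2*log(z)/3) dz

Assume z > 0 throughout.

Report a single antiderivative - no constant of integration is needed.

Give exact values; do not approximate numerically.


Answer: -4*z**3*log(z)/9 + 4*z**3/27.


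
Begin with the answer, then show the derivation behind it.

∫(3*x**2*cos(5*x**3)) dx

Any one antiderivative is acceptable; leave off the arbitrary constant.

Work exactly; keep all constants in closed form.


The answer is sin(5*x**3)/5.
Step 1. Substitute u = x**3, turning ∫(3*x**2*cos(5*x**3)) dx into ∫(cos(5*u)) du: now ∫(cos(5*u)) du.
Step 2. Evaluate the standard form: now sin(5*u)/5.
Step 3. Substitute back u = x**3: now sin(5*x**3)/5.
Answer: sin(5*x**3)/5.


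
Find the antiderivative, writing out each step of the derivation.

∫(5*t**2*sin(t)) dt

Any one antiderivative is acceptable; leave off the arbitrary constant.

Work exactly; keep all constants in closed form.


Step 1. Integrate ∫(5*t**2*sin(t)) dt by parts with u = t**2, dv = (5*sin(t)) dt, so v = -5*cos(t): now -5*t**2*cos(t) + ∫(10*t*cos(t)) dt.
Step 2. Integrate ∫(10*t*cos(t)) dt by parts with u = t, dv = (10*cos(t)) dt, so v = 10*sin(t): now -5*t**2*cos(t) + 10*t*sin(t) + ∫(-10*sin(t)) dt.
Step 3. Evaluate the standard form: now -5*t**2*cos(t) + 10*t*sin(t) + 10*cos(t).
Answer: -5*t**2*cos(t) + 10*t*sin(t) + 10*cos(t).


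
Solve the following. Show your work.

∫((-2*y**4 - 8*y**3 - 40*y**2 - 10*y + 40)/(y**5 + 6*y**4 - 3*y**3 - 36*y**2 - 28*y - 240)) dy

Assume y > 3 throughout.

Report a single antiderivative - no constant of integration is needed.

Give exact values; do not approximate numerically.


Step 1. Decompose ∫((-2*y**4 - 8*y**3 - 40*y**2 - 10*y + 40)/(y**5 + 6*y**4 - 3*y**3 - 36*y**2 - 28*y - 240)) dy by partial fractions, (-2*y**4 - 8*y**3 - 40*y**2 - 10*y + 40)/(y**5 + 6*y**4 - 3*y**3 - 36*y**2 - 28*y - 240) = -2/(y**2 + 4) - 5/(y + 5) + 4/(y + 4) - 1/(y - 3): now ∫(-1/(y - 3)) dy + ∫(4/(y + 4)) dy + ∫(-5/(y + 5)) dy + ∫(-2/(y**2 + 4)) dy.
Step 2. Evaluate the standard form [assuming y > -4]: now 4*log(y + 4) + ∫(-1/(y - 3)) dy + ∫(-5/(y + 5)) dy + ∫(-2/(y**2 + 4)) dy.
Step 3. Evaluate the standard form [assuming y > 3]: now -log(y - 3) + 4*log(y + 4) + ∫(-5/(y + 5)) dy + ∫(-2/(y**2 + 4)) dy.
Step 4. Evaluate the standard form [assuming y > -5]: now -log(y - 3) + 4*log(y + 4) - 5*log(y + 5) + ∫(-2/(y**2 + 4)) dy.
Step 5. Evaluate the standard form: now -log(y - 3) + 4*log(y + 4) - 5*log(y + 5) - atan(y/2).
Answer: -log(y - 3) + 4*log(y + 4) - 5*log(y + 5) - atan(y/2).


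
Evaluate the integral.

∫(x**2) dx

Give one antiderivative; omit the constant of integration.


Answer: x**3/3.


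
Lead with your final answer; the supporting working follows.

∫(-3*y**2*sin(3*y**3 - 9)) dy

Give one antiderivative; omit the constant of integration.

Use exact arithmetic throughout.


The answer is cos(3*y**3 - 9)/3.
Step 1. Substitute u = y**3 - 3, turning ∫(-3*y**2*sin(3*y**3 - 9)) dy into ∫(-sin(3*u)) du: now ∫(-sin(3*u)) du.
Step 2. Evaluate the standard form: now cos(3*u)/3.
Step 3. Substitute back u = y**3 - 3: now cos(3*y**3 - 9)/3.
Answer: cos(3*y**3 - 9)/3.


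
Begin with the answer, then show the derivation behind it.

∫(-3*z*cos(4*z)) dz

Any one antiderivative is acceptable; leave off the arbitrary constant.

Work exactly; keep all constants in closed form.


The answer is -3*z*sin(4*z)/4 - 3*cos(4*z)/16.
Step 1. Integrate ∫(-3*z*cos(4*z)) dz by parts with u = z, dv = (-3*cos(4*z)) dz, so v = -3*sin(4*z)/4: now -3*z*sin(4*z)/4 + ∫(3*sin(4*z)/4) dz.
Step 2. Evaluate the standard form: now -3*z*sin(4*z)/4 - 3*cos(4*z)/16.
Answer: -3*z*sin(4*z)/4 - 3*cos(4*z)/16.


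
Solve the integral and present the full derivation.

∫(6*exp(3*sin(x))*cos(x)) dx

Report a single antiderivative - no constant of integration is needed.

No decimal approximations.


Step 1. Substitute u = sin(x), turning ∫(6*exp(3*sin(x))*cos(x)) dx into ∫(6*exp(3*u)) du: now ∫(6*exp(3*u)) du.
Step 2. Evaluate the standard form: now 2*exp(3*u).
Step 3. Substitute back u = sin(x): now 2*exp(3*sin(x)).
Answer: 2*exp(3*sin(x)).


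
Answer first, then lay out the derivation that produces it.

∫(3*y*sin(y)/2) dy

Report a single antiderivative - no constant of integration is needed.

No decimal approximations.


The answer is -3*y*cos(y)/2 + 3*sin(y)/2.
Step 1. Integrate ∫(3*y*sin(y)/2) dy by parts with u = y, dv = (3*sin(y)/2) dy, so v = -3*cos(y)/2: now -3*y*cos(y)/2 + ∫(3*cos(y)/2) dy.
Step 2. Evaluate the standard form: now -3*y*cos(y)/2 + 3*sin(y)/2.
Answer: -3*y*cos(y)/2 + 3*sin(y)/2.


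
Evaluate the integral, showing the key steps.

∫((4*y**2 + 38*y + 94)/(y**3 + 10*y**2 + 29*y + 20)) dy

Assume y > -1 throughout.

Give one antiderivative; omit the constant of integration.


Step 1. Decompose ∫((4*y**2 + 38*y + 94)/(y**3 + 10*y**2 + 29*y + 20)) dy by partial fractions, (4*y**2 + 38*y + 94)/(y**3 + 10*y**2 + 29*y + 20) = 1/(y + 5) - 2/(y + 4) + 5/(y + 1): now ∫(5/(y + 1)) dy + ∫(-2/(y + 4)) dy + ∫(1/(y + 5)) dy.
Step 2. Evaluate the standard form [assuming y > -1]: now 5*log(y + 1) + ∫(-2/(y + 4)) dy + ∫(1/(y + 5)) dy.
Step 3. Evaluate the standard form [assuming y > -5]: now 5*log(y + 1) + log(y + 5) + ∫(-2/(y + 4)) dy.
Step 4. Evaluate the standard form [assuming y > -4]: now 5*log(y + 1) - 2*log(y + 4) + log(y + 5).
Answer: 5*log(y + 1) - 2*log(y + 4) + log(y + 5).


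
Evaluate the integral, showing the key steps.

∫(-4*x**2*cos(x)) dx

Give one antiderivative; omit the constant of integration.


Step 1. Integrate ∫(-4*x**2*cos(x)) dx by parts with u = x**2, dv = (-4*cos(x)) dx, so v = -4*sin(x): now -4*x**2*sin(x) + ∫(8*x*sin(x)) dx.
Step 2. Integrate ∫(8*x*sin(x)) dx by parts with u = x, dv = (8*sin(x)) dx, so v = -8*cos(x): now -4*x**2*sin(x) - 8*x*cos(x) + ∫(8*cos(x)) dx.
Step 3. Evaluate the standard form: now -4*x**2*sin(x) - 8*x*cos(x) + 8*sin(x).
Answer: -4*x**2*sin(x) - 8*x*cos(x) + 8*sin(x).


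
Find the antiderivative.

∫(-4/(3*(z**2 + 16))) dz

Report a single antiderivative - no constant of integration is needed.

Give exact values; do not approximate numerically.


Answer: -atan(z/4)/3.


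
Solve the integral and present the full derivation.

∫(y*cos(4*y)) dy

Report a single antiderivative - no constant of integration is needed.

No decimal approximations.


Step 1. Integrate ∫(y*cos(4*y)) dy by parts with u = y, dv = (cos(4*y)) dy, so v = sin(4*y)/4: now y*sin(4*y)/4 + ∫(-sin(4*y)/4) dy.
Step 2. Evaluate the standard form: now y*sin(4*y)/4 + cos(4*y)/16.
Answer: y*sin(4*y)/4 + cos(4*y)/16.


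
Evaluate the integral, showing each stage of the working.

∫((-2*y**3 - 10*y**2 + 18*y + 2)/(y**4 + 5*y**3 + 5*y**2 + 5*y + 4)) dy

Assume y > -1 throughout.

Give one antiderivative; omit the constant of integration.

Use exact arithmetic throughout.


Step 1. Decompose ∫((-2*y**3 - 10*y**2 + 18*y + 2)/(y**4 + 5*y**3 + 5*y**2 + 5*y + 4)) dy by partial fractions, (-2*y**3 - 10*y**2 + 18*y + 2)/(y**4 + 5*y**3 + 5*y**2 + 5*y + 4) = 4/(y**2 + 1) + 2/(y + 4) - 4/(y + 1): now ∫(-4/(y + 1)) dy + ∫(2/(y + 4)) dy + ∫(4/(y**2 + 1)) dy.
Step 2. Evaluate the standard form [assuming y > -4]: now 2*log(y + 4) + ∫(-4/(y + 1)) dy + ∫(4/(y**2 + 1)) dy.
Step 3. Evaluate the standard form [assuming y > -1]: now -4*log(y + 1) + 2*log(y + 4) + ∫(4/(y**2 + 1)) dy.
Step 4. Evaluate the standard form: now -4*log(y + 1) + 2*log(y + 4) + 4*atan(y).
Answer: -4*log(y + 1) + 2*log(y + 4) + 4*atan(y).


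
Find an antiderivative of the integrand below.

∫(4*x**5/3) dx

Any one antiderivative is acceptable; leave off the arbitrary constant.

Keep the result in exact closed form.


Answer: 2*x**6/9.


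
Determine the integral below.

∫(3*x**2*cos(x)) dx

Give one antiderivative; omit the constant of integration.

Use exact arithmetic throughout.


Answer: 3*x**2*sin(x) + 6*x*cos(x) - 6*sin(x).


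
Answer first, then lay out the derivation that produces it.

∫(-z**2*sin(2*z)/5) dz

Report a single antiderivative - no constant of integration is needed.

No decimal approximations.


The answer is z**2*cos(2*z)/10 - z*sin(2*z)/10 - cos(2*z)/20.
Step 1. Integrate ∫(-z**2*sin(2*z)/5) dz by parts with u = z**2, dv = (-sin(2*z)/5) dz, so v = cos(2*z)/10: now z**2*cos(2*z)/10 + ∫(-z*cos(2*z)/5) dz.
Step 2. Integrate ∫(-z*cos(2*z)/5) dz by parts with u = z, dv = (-cos(2*z)/5) dz, so v = -sin(2*z)/10: now z**2*cos(2*z)/10 - z*sin(2*z)/10 + ∫(sin(2*z)/10) dz.
Step 3. Evaluate the standard form: now z**2*cos(2*z)/10 - z*sin(2*z)/10 - cos(2*z)/20.
Answer: z**2*cos(2*z)/10 - z*sin(2*z)/10 - cos(2*z)/20.


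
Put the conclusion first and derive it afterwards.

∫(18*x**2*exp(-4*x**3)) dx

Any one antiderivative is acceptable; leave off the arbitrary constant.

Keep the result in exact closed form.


The answer is -3*exp(-4*x**3)/2.
Step 1. Substitute u = x**3, turning ∫(18*x**2*exp(-4*x**3)) dx into ∫(6*exp(-4*u)) du: now ∫(6*exp(-4*u)) du.
Step 2. Evaluate the standard form: now -3*exp(-4*u)/2.
Step 3. Substitute back u = x**3: now -3*exp(-4*x**3)/2.
Answer: -3*exp(-4*x**3)/2.


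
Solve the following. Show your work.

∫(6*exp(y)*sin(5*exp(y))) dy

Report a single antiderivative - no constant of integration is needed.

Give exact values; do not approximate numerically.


Step 1. Substitute u = exp(y), turning ∫(6*exp(y)*sin(5*exp(y))) dy into ∫(6*sin(5*u)) du: now ∫(6*sin(5*u)) du.
Step 2. Evaluate the standard form: now -6*cos(5*u)/5.
Step 3. Substitute back u = exp(y): now -6*cos(5*exp(y))/5.
Answer: -6*cos(5*exp(y))/5.


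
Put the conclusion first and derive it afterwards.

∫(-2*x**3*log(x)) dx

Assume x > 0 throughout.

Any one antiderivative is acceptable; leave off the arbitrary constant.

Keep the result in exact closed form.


The answer is -x**4*log(x)/2 + x**4/8.
Step 1. Integrate ∫(-2*x**3*log(x)) dx by parts with u = log(x), dv = (-2*x**3) dx, so v = -x**4/2 [assuming x > 0]: now -x**4*log(x)/2 + ∫(x**3/2) dx.
Step 2. Evaluate the standard form: now -x**4*log(x)/2 + x**4/8.
Answer: -x**4*log(x)/2 + x**4/8.


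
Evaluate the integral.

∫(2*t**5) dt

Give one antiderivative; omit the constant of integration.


Answer: t**6/3.


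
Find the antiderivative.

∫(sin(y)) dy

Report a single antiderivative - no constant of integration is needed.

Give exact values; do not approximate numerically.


Answer: -cos(y).


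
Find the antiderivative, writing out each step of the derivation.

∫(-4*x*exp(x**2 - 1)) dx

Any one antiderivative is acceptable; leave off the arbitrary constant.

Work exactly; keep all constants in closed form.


Step 1. Substitute u = x**2 - 1, turning ∫(-4*x*exp(x**2 - 1)) dx into ∫(-2*exp(u)) du: now ∫(-2*exp(u)) du.
Step 2. Evaluate the standard form: now -2*exp(u).
Step 3. Substitute back u = x**2 - 1: now -2*exp(x**2 - 1).
Answer: -2*exp(x**2 - 1).


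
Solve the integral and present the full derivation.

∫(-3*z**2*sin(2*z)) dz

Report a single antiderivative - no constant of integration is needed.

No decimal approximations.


Step 1. Integrate ∫(-3*z**2*sin(2*z)) dz by parts with u = z**2, dv = (-3*sin(2*z)) dz, so v = 3*cos(2*z)/2: now 3*z**2*cos(2*z)/2 + ∫(-3*z*cos(2*z)) dz.
Step 2. Integrate ∫(-3*z*cos(2*z)) dz by parts with u = z, dv = (-3*cos(2*z)) dz, so v = -3*sin(2*z)/2: now 3*z**2*cos(2*z)/2 - 3*z*sin(2*z)/2 + ∫(3*sin(2*z)/2) dz.
Step 3. Evaluate the standard form: now 3*z**2*cos(2*z)/2 - 3*z*sin(2*z)/2 - 3*cos(2*z)/4.
Answer: 3*z**2*cos(2*z)/2 - 3*z*sin(2*z)/2 - 3*cos(2*z)/4.


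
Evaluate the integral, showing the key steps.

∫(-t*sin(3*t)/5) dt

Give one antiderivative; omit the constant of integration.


Step 1. Integrate ∫(-t*sin(3*t)/5) dt by parts with u = t, dv = (-sin(3*t)/5) dt, so v = cos(3*t)/15: now t*cos(3*t)/15 + ∫(-cos(3*t)/15) dt.
Step 2. Evaluate the standard form: now t*cos(3*t)/15 - sin(3*t)/45.
Answer: t*cos(3*t)/15 - sin(3*t)/45.


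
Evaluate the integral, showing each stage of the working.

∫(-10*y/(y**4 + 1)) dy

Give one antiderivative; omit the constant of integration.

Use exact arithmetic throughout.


Step 1. Substitute u = y**2, turning ∫(-10*y/(y**4 + 1)) dy into ∫(-5/(u**2 + 1)) du: now ∫(-5/(u**2 + 1)) du.
Step 2. Evaluate the standard form: now -5*atan(u).
Step 3. Substitute back u = y**2: now -5*atan(y**2).
Answer: -5*atan(y**2).


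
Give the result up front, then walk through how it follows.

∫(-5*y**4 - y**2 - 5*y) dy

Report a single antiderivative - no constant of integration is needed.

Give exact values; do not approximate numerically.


The answer is -y**5 - y**3/3 - 5*y**2/2.
Step 1. Rewrite: now ∫(-5*y) dy + ∫(-y**2) dy + ∫(-5*y**4) dy.
Step 2. Evaluate the standard form: now -y**3/3 + ∫(-5*y) dy + ∫(-5*y**4) dy.
Step 3. Evaluate the standard form: now -y**3/3 - 5*y**2/2 + ∫(-5*y**4) dy.
Step 4. Evaluate the standard form: now -y**5 - y**3/3 - 5*y**2/2.
Answer: -y**5 - y**3/3 - 5*y**2/2.


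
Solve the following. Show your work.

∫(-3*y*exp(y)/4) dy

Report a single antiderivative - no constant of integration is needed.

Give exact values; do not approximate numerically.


Step 1. Integrate ∫(-3*y*exp(y)/4) dy by parts with u = y, dv = (-3*exp(y)/4) dy, so v = -3*exp(y)/4: now -3*y*exp(y)/4 + ∫(3*exp(y)/4) dy.
Step 2. Evaluate the standard form: now -3*y*exp(y)/4 + 3*exp(y)/4.
Answer: -3*y*exp(y)/4 + 3*exp(y)/4.


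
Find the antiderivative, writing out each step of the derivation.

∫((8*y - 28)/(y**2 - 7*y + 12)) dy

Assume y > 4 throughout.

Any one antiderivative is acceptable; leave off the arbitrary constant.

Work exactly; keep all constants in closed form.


Step 1. Decompose ∫((8*y - 28)/(y**2 - 7*y + 12)) dy by partial fractions, (8*y - 28)/(y**2 - 7*y + 12) = 4/(y - 3) + 4/(y - 4): now ∫(4/(y - 4)) dy + ∫(4/(y - 3)) dy.
Step 2. Evaluate the standard form [assuming y > 3]: now 4*log(y - 3) + ∫(4/(y - 4)) dy.
Step 3. Evaluate the standard form [assuming y > 4]: now 4*log(y - 4) + 4*log(y - 3).
Answer: 4*log(y - 4) + 4*log(y - 3).


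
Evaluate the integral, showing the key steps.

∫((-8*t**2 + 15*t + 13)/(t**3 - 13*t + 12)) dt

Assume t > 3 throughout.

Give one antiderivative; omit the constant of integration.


Step 1. Decompose ∫((-8*t**2 + 15*t + 13)/(t**3 - 13*t + 12)) dt by partial fractions, (-8*t**2 + 15*t + 13)/(t**3 - 13*t + 12) = -5/(t + 4) - 2/(t - 1) - 1/(t - 3): now ∫(-1/(t - 3)) dt + ∫(-2/(t - 1)) dt + ∫(-5/(t + 4)) dt.
Step 2. Evaluate the standard form [assuming t > 3]: now -log(t - 3) + ∫(-2/(t - 1)) dt + ∫(-5/(t + 4)) dt.
Step 3. Evaluate the standard form [assuming t > -4]: now -log(t - 3) - 5*log(t + 4) + ∫(-2/(t - 1)) dt.
Step 4. Evaluate the standard form [assuming t > 1]: now -log(t - 3) - 2*log(t - 1) - 5*log(t + 4).
Answer: -log(t - 3) - 2*log(t - 1) - 5*log(t + 4).


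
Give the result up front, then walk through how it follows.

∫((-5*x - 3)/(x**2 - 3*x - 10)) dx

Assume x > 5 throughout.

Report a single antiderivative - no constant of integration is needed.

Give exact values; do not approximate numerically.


The answer is -4*log(x - 5) - log(x + 2).
Step 1. Decompose ∫((-5*x - 3)/(x**2 - 3*x - 10)) dx by partial fractions, (-5*x - 3)/(x**2 - 3*x - 10) = -1/(x + 2) - 4/(x - 5): now ∫(-4/(x - 5)) dx + ∫(-1/(x + 2)) dx.
Step 2. Evaluate the standard form [assuming x > 5]: now -4*log(x - 5) + ∫(-1/(x + 2)) dx.
Step 3. Evaluate the standard form [assuming x > -2]: now -4*log(x - 5) - log(x + 2).
Answer: -4*log(x - 5) - log(x + 2).


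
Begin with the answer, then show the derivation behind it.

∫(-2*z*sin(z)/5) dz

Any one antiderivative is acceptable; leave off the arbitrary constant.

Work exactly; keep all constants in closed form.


The answer is 2*z*cos(z)/5 - 2*sin(z)/5.
Step 1. Integrate ∫(-2*z*sin(z)/5) dz by parts with u = z, dv = (-2*sin(z)/5) dz, so v = 2*cos(z)/5: now 2*z*cos(z)/5 + ∫(-2*cos(z)/5) dz.
Step 2. Evaluate the standard form: now 2*z*cos(z)/5 - 2*sin(z)/5.
Answer: 2*z*cos(z)/5 - 2*sin(z)/5.


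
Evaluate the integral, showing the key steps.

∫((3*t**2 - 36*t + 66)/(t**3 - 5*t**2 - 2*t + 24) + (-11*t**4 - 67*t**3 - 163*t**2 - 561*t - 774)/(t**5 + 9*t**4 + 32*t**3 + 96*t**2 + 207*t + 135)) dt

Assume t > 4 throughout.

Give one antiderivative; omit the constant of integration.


Step 1. Rewrite: now ∫((3*t**2 - 36*t + 66)/(t**3 - 5*t**2 - 2*t + 24)) dt + ∫((-11*t**4 - 67*t**3 - 163*t**2 - 561*t - 774)/(t**5 + 9*t**4 + 32*t**3 + 96*t**2 + 207*t + 135)) dt.
Step 2. Decompose ∫((3*t**2 - 36*t + 66)/(t**3 - 5*t**2 - 2*t + 24)) dt by partial fractions, (3*t**2 - 36*t + 66)/(t**3 - 5*t**2 - 2*t + 24) = 5/(t + 2) + 3/(t - 3) - 5/(t - 4): now ∫((-11*t**4 - 67*t**3 - 163*t**2 - 561*t - 774)/(t**5 + 9*t**4 + 32*t**3 + 96*t**2 + 207*t + 135)) dt + ∫(-5/(t - 4)) dt + ∫(3/(t - 3)) dt + ∫(5/(t + 2)) dt.
Step 3. Evaluate the standard form [assuming t > 3]: now 3*log(t - 3) + ∫((-11*t**4 - 67*t**3 - 163*t**2 - 561*t - 774)/(t**5 + 9*t**4 + 32*t**3 + 96*t**2 + 207*t + 135)) dt + ∫(-5/(t - 4)) dt + ∫(5/(t + 2)) dt.
Step 4. Evaluate the standard form [assuming t > 4]: now -5*log(t - 4) + 3*log(t - 3) + ∫((-11*t**4 - 67*t**3 - 163*t**2 - 561*t - 774)/(t**5 + 9*t**4 + 32*t**3 + 96*t**2 + 207*t + 135)) dt + ∫(5/(t + 2)) dt.
Step 5. Evaluate the standard form [assuming t > -2]: now -5*log(t - 4) + 3*log(t - 3) + 5*log(t + 2) + ∫((-11*t**4 - 67*t**3 - 163*t**2 - 561*t - 774)/(t**5 + 9*t**4 + 32*t**3 + 96*t**2 + 207*t + 135)) dt.
Step 6. Decompose ∫((-11*t**4 - 67*t**3 - 163*t**2 - 561*t - 774)/(t**5 + 9*t**4 + 32*t**3 + 96*t**2 + 207*t + 135)) dt by partial fractions, (-11*t**4 - 67*t**3 - 163*t**2 - 561*t - 774)/(t**5 + 9*t**4 + 32*t**3 + 96*t**2 + 207*t + 135) = 3/(t**2 + 9) - 2/(t + 5) - 5/(t + 3) - 4/(t + 1): now -5*log(t - 4) + 3*log(t - 3) + 5*log(t + 2) + ∫(-4/(t + 1)) dt + ∫(-5/(t + 3)) dt + ∫(-2/(t + 5)) dt + ∫(3/(t**2 + 9)) dt.
Step 7. Evaluate the standard form [assuming t > -3]: now -5*log(t - 4) + 3*log(t - 3) + 5*log(t + 2) - 5*log(t + 3) + ∫(-4/(t + 1)) dt + ∫(-2/(t + 5)) dt + ∫(3/(t**2 + 9)) dt.
Step 8. Evaluate the standard form [assuming t > -5]: now -5*log(t - 4) + 3*log(t - 3) + 5*log(t + 2) - 5*log(t + 3) - 2*log(t + 5) + ∫(-4/(t + 1)) dt + ∫(3/(t**2 + 9)) dt.
Step 9. Evaluate the standard form [assuming t > -1]: now -5*log(t - 4) + 3*log(t - 3) - 4*log(t + 1) + 5*log(t + 2) - 5*log(t + 3) - 2*log(t + 5) + ∫(3/(t**2 + 9)) dt.
Step 10. Evaluate the standard form: now -5*log(t - 4) + 3*log(t - 3) - 4*log(t + 1) + 5*log(t + 2) - 5*log(t + 3) - 2*log(t + 5) + atan(t/3).
Answer: -5*log(t - 4) + 3*log(t - 3) - 4*log(t + 1) + 5*log(t + 2) - 5*log(t + 3) - 2*log(t + 5) + atan(t/3).


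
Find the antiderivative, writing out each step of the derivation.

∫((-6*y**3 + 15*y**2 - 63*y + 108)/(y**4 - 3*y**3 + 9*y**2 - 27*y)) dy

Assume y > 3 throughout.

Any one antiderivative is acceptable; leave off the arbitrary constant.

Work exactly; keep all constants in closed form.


Step 1. Decompose ∫((-6*y**3 + 15*y**2 - 63*y + 108)/(y**4 - 3*y**3 + 9*y**2 - 27*y)) dy by partial fractions, (-6*y**3 + 15*y**2 - 63*y + 108)/(y**4 - 3*y**3 + 9*y**2 - 27*y) = 3/(y**2 + 9) - 2/(y - 3) - 4/y: now ∫(-4/y) dy + ∫(-2/(y - 3)) dy + ∫(3/(y**2 + 9)) dy.
Step 2. Evaluate the standard form [assuming y > 0]: now -4*log(y) + ∫(-2/(y - 3)) dy + ∫(3/(y**2 + 9)) dy.
Step 3. Evaluate the standard form [assuming y > 3]: now -4*log(y) - 2*log(y - 3) + ∫(3/(y**2 + 9)) dy.
Step 4. Evaluate the standard form: now -4*log(y) - 2*log(y - 3) + atan(y/3).
Answer: -4*log(y) - 2*log(y - 3) + atan(y/3).


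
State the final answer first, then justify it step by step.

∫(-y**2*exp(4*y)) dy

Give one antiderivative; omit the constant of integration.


The answer is -y**2*exp(4*y)/4 + y*exp(4*y)/8 - exp(4*y)/32.
Step 1. Integrate ∫(-y**2*exp(4*y)) dy by parts with u = y**2, dv = (-exp(4*y)) dy, so v = -exp(4*y)/4: now -y**2*exp(4*y)/4 + ∫(y*exp(4*y)/2) dy.
Step 2. Integrate ∫(y*exp(4*y)/2) dy by parts with u = y, dv = (exp(4*y)/2) dy, so v = exp(4*y)/8: now -y**2*exp(4*y)/4 + y*exp(4*y)/8 + ∫(-exp(4*y)/8) dy.
Step 3. Evaluate the standard form: now -y**2*exp(4*y)/4 + y*exp(4*y)/8 - exp(4*y)/32.
Answer: -y**2*exp(4*y)/4 + y*exp(4*y)/8 - exp(4*y)/32.


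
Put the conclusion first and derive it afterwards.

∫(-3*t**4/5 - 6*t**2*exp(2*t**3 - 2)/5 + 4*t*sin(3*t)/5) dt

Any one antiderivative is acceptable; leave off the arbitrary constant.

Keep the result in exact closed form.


The answer is -3*t**5/25 - 4*t*cos(3*t)/15 - exp(2*t**3 - 2)/5 + 4*sin(3*t)/45.
Step 1. Rewrite: now ∫(-3*t**4/5) dt + ∫(4*t*sin(3*t)/5) dt + ∫(-6*t**2*exp(2*t**3 - 2)/5) dt.
Step 2. Evaluate the standard form: now -3*t**5/25 + ∫(4*t*sin(3*t)/5) dt + ∫(-6*t**2*exp(2*t**3 - 2)/5) dt.
Step 3. Substitute u = t**3 - 1, turning ∫(-6*t**2*exp(2*t**3 - 2)/5) dt into ∫(-2*exp(2*u)/5) du: now -3*t**5/25 + ∫(4*t*sin(3*t)/5) dt + ∫(-2*exp(2*u)/5) du.
Step 4. Evaluate the standard form: now -3*t**5/25 - exp(2*u)/5 + ∫(4*t*sin(3*t)/5) dt.
Step 5. Substitute back u = t**3 - 1: now -3*t**5/25 - exp(2*t**3 - 2)/5 + ∫(4*t*sin(3*t)/5) dt.
Step 6. Integrate ∫(4*t*sin(3*t)/5) dt by parts with u = t, dv = (4*sin(3*t)/5) dt, so v = -4*cos(3*t)/15: now -3*t**5/25 - 4*t*cos(3*t)/15 - exp(2*t**3 - 2)/5 + ∫(4*cos(3*t)/15) dt.
Step 7. Evaluate the standard form: now -3*t**5/25 - 4*t*cos(3*t)/15 - exp(2*t**3 - 2)/5 + 4*sin(3*t)/45.
Answer: -3*t**5/25 - 4*t*cos(3*t)/15 - exp(2*t**3 - 2)/5 + 4*sin(3*t)/45.


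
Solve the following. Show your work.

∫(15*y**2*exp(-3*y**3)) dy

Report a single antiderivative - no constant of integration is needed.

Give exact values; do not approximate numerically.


Step 1. Substitute u = y**3, turning ∫(15*y**2*exp(-3*y**3)) dy into ∫(5*exp(-3*u)) du: now ∫(5*exp(-3*u)) du.
Step 2. Evaluate the standard form: now -5*exp(-3*u)/3.
Step 3. Substitute back u = y**3: now -5*exp(-3*y**3)/3.
Answer: -5*exp(-3*y**3)/3.


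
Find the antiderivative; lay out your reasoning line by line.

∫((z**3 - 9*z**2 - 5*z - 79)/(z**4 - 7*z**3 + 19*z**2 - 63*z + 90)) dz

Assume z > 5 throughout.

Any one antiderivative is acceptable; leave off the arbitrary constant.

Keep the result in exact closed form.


Step 1. Decompose ∫((z**3 - 9*z**2 - 5*z - 79)/(z**4 - 7*z**3 + 19*z**2 - 63*z + 90)) dz by partial fractions, (z**3 - 9*z**2 - 5*z - 79)/(z**4 - 7*z**3 + 19*z**2 - 63*z + 90) = 2/(z**2 + 9) + 3/(z - 2) - 2/(z - 5): now ∫(-2/(z - 5)) dz + ∫(3/(z - 2)) dz + ∫(2/(z**2 + 9)) dz.
Step 2. Evaluate the standard form [assuming z > 5]: now -2*log(z - 5) + ∫(3/(z - 2)) dz + ∫(2/(z**2 + 9)) dz.
Step 3. Evaluate the standard form [assuming z > 2]: now -2*log(z - 5) + 3*log(z - 2) + ∫(2/(z**2 + 9)) dz.
Step 4. Evaluate the standard form: now -2*log(z - 5) + 3*log(z - 2) + 2*atan(z/3)/3.
Answer: -2*log(z - 5) + 3*log(z - 2) + 2*atan(z/3)/3.


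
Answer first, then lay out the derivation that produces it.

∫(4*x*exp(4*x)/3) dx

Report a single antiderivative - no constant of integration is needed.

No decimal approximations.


The answer is x*exp(4*x)/3 - exp(4*x)/12.
Step 1. Integrate ∫(4*x*exp(4*x)/3) dx by parts with u = x, dv = (4*exp(4*x)/3) dx, so v = exp(4*x)/3: now x*exp(4*x)/3 + ∫(-exp(4*x)/3) dx.
Step 2. Evaluate the standard form: now x*exp(4*x)/3 - exp(4*x)/12.
Answer: x*exp(4*x)/3 - exp(4*x)/12.


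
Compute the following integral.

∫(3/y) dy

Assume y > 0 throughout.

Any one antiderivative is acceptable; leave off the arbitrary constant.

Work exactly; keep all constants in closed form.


Answer: 3*log(y).


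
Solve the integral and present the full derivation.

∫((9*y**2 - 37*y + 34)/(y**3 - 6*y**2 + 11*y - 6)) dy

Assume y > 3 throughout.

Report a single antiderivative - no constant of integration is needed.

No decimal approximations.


Step 1. Decompose ∫((9*y**2 - 37*y + 34)/(y**3 - 6*y**2 + 11*y - 6)) dy by partial fractions, (9*y**2 - 37*y + 34)/(y**3 - 6*y**2 + 11*y - 6) = 3/(y - 1) + 4/(y - 2) + 2/(y - 3): now ∫(2/(y - 3)) dy + ∫(4/(y - 2)) dy + ∫(3/(y - 1)) dy.
Step 2. Evaluate the standard form [assuming y > 1]: now 3*log(y - 1) + ∫(2/(y - 3)) dy + ∫(4/(y - 2)) dy.
Step 3. Evaluate the standard form [assuming y > 3]: now 2*log(y - 3) + 3*log(y - 1) + ∫(4/(y - 2)) dy.
Step 4. Evaluate the standard form [assuming y > 2]: now 2*log(y - 3) + 4*log(y - 2) + 3*log(y - 1).
Answer: 2*log(y - 3) + 4*log(y - 2) + 3*log(y - 1).


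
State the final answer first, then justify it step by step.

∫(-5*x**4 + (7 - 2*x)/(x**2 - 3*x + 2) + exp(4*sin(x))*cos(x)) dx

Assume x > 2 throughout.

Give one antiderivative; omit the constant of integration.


The answer is -x**5 + exp(4*sin(x))/4 + 3*log(x - 2) - 5*log(x - 1).
Step 1. Rewrite: now ∫(-5*x**4) dx + ∫((7 - 2*x)/(x**2 - 3*x + 2)) dx + ∫(exp(4*sin(x))*cos(x)) dx.
Step 2. Substitute u = sin(x), turning ∫(exp(4*sin(x))*cos(x)) dx into ∫(exp(4*u)) du: now ∫(-5*x**4) dx + ∫((7 - 2*x)/(x**2 - 3*x + 2)) dx + ∫(exp(4*u)) du.
Step 3. Evaluate the standard form: now exp(4*u)/4 + ∫(-5*x**4) dx + ∫((7 - 2*x)/(x**2 - 3*x + 2)) dx.
Step 4. Substitute back u = sin(x): now exp(4*sin(x))/4 + ∫(-5*x**4) dx + ∫((7 - 2*x)/(x**2 - 3*x + 2)) dx.
Step 5. Decompose ∫((7 - 2*x)/(x**2 - 3*x + 2)) dx by partial fractions, (7 - 2*x)/(x**2 - 3*x + 2) = -5/(x - 1) + 3/(x - 2): now exp(4*sin(x))/4 + ∫(-5*x**4) dx + ∫(3/(x - 2)) dx + ∫(-5/(x - 1)) dx.
Step 6. Evaluate the standard form [assuming x > 1]: now exp(4*sin(x))/4 - 5*log(x - 1) + ∫(-5*x**4) dx + ∫(3/(x - 2)) dx.
Step 7. Evaluate the standard form [assuming x > 2]: now exp(4*sin(x))/4 + 3*log(x - 2) - 5*log(x - 1) + ∫(-5*x**4) dx.
Step 8. Evaluate the standard form: now -x**5 + exp(4*sin(x))/4 + 3*log(x - 2) - 5*log(x - 1).
Answer: -x**5 + exp(4*sin(x))/4 + 3*log(x - 2) - 5*log(x - 1).


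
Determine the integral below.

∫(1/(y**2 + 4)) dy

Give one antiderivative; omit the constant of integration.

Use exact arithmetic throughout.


Answer: atan(y/2)/2.


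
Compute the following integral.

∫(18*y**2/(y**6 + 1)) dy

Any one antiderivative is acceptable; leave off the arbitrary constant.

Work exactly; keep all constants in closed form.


Answer: 6*atan(y**3).


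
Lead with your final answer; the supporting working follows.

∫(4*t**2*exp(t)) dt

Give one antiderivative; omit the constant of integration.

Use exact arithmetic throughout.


The answer is 4*t**2*exp(t) - 8*t*exp(t) + 8*exp(t).
Step 1. Integrate ∫(4*t**2*exp(t)) dt by parts with u = t**2, dv = (4*exp(t)) dt, so v = 4*exp(t): now 4*t**2*exp(t) + ∫(-8*t*exp(t)) dt.
Step 2. Integrate ∫(-8*t*exp(t)) dt by parts with u = t, dv = (-8*exp(t)) dt, so v = -8*exp(t): now 4*t**2*exp(t) - 8*t*exp(t) + ∫(8*exp(t)) dt.
Step 3. Evaluate the standard form: now 4*t**2*exp(t) - 8*t*exp(t) + 8*exp(t).
Answer: 4*t**2*exp(t) - 8*t*exp(t) + 8*exp(t).


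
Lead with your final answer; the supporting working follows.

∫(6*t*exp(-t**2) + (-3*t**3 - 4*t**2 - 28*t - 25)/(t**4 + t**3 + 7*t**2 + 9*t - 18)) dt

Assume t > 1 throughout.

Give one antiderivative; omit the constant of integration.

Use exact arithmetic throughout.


The answer is -2*log(t - 1) - log(t + 2) - atan(t/3)/3 - 3*exp(-t**2).
Step 1. Rewrite: now ∫(6*t*exp(-t**2)) dt + ∫((-3*t**3 - 4*t**2 - 28*t - 25)/(t**4 + t**3 + 7*t**2 + 9*t - 18)) dt.
Step 2. Decompose ∫((-3*t**3 - 4*t**2 - 28*t - 25)/(t**4 + t**3 + 7*t**2 + 9*t - 18)) dt by partial fractions, (-3*t**3 - 4*t**2 - 28*t - 25)/(t**4 + t**3 + 7*t**2 + 9*t - 18) = -1/(t**2 + 9) - 1/(t + 2) - 2/(t - 1): now ∫(6*t*exp(-t**2)) dt + ∫(-2/(t - 1)) dt + ∫(-1/(t + 2)) dt + ∫(-1/(t**2 + 9)) dt.
Step 3. Evaluate the standard form [assuming t > -2]: now -log(t + 2) + ∫(6*t*exp(-t**2)) dt + ∫(-2/(t - 1)) dt + ∫(-1/(t**2 + 9)) dt.
Step 4. Evaluate the standard form [assuming t > 1]: now -2*log(t - 1) - log(t + 2) + ∫(6*t*exp(-t**2)) dt + ∫(-1/(t**2 + 9)) dt.
Step 5. Evaluate the standard form: now -2*log(t - 1) - log(t + 2) - atan(t/3)/3 + ∫(6*t*exp(-t**2)) dt.
Step 6. Substitute u = t**2, turning ∫(6*t*exp(-t**2)) dt into ∫(3*exp(-u)) du: now -2*log(t - 1) - log(t + 2) - atan(t/3)/3 + ∫(3*exp(-u)) du.
Step 7. Evaluate the standard form: now -2*log(t - 1) - log(t + 2) - atan(t/3)/3 - 3*exp(-u).
Step 8. Substitute back u = t**2: now -2*log(t - 1) - log(t + 2) - atan(t/3)/3 - 3*exp(-t**2).
Answer: -2*log(t - 1) - log(t + 2) - atan(t/3)/3 - 3*exp(-t**2).


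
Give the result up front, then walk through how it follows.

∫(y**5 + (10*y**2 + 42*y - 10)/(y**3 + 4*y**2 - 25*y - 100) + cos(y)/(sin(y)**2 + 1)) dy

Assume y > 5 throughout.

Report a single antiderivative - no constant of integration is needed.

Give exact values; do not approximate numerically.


The answer is y**6/6 + 5*log(y - 5) + 2*log(y + 4) + 3*log(y + 5) + atan(sin(y)).
Step 1. Rewrite: now ∫(y**5) dy + ∫(cos(y)/(sin(y)**2 + 1)) dy + ∫((10*y**2 + 42*y - 10)/(y**3 + 4*y**2 - 25*y - 100)) dy.
Step 2. Evaluate the standard form: now y**6/6 + ∫(cos(y)/(sin(y)**2 + 1)) dy + ∫((10*y**2 + 42*y - 10)/(y**3 + 4*y**2 - 25*y - 100)) dy.
Step 3. Decompose ∫((10*y**2 + 42*y - 10)/(y**3 + 4*y**2 - 25*y - 100)) dy by partial fractions, (10*y**2 + 42*y - 10)/(y**3 + 4*y**2 - 25*y - 100) = 3/(y + 5) + 2/(y + 4) + 5/(y - 5): now y**6/6 + ∫(cos(y)/(sin(y)**2 + 1)) dy + ∫(5/(y - 5)) dy + ∫(2/(y + 4)) dy + ∫(3/(y + 5)) dy.
Step 4. Evaluate the standard form [assuming y > -4]: now y**6/6 + 2*log(y + 4) + ∫(cos(y)/(sin(y)**2 + 1)) dy + ∫(5/(y - 5)) dy + ∫(3/(y + 5)) dy.
Step 5. Evaluate the standard form [assuming y > -5]: now y**6/6 + 2*log(y + 4) + 3*log(y + 5) + ∫(cos(y)/(sin(y)**2 + 1)) dy + ∫(5/(y - 5)) dy.
Step 6. Evaluate the standard form [assuming y > 5]: now y**6/6 + 5*log(y - 5) + 2*log(y + 4) + 3*log(y + 5) + ∫(cos(y)/(sin(y)**2 + 1)) dy.
Step 7. Substitute u = sin(y), turning ∫(cos(y)/(sin(y)**2 + 1)) dy into ∫(1/(u**2 + 1)) du: now y**6/6 + 5*log(y - 5) + 2*log(y + 4) + 3*log(y + 5) + ∫(1/(u**2 + 1)) du.
Step 8. Evaluate the standard form: now y**6/6 + 5*log(y - 5) + 2*log(y + 4) + 3*log(y + 5) + atan(u).
Step 9. Substitute back u = sin(y): now y**6/6 + 5*log(y - 5) + 2*log(y + 4) + 3*log(y + 5) + atan(sin(y)).
Answer: y**6/6 + 5*log(y - 5) + 2*log(y + 4) + 3*log(y + 5) + atan(sin(y)).


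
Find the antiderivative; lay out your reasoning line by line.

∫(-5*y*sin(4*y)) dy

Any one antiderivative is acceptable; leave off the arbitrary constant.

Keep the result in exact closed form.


Step 1. Integrate ∫(-5*y*sin(4*y)) dy by parts with u = y, dv = (-5*sin(4*y)) dy, so v = 5*cos(4*y)/4: now 5*y*cos(4*y)/4 + ∫(-5*cos(4*y)/4) dy.
Step 2. Evaluate the standard form: now 5*y*cos(4*y)/4 - 5*sin(4*y)/16.
Answer: 5*y*cos(4*y)/4 - 5*sin(4*y)/16.


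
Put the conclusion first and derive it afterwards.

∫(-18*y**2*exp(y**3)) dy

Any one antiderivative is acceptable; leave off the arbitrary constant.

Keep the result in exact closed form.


The answer is -6*exp(y**3).
Step 1. Substitute u = y**3, turning ∫(-18*y**2*exp(y**3)) dy into ∫(-6*exp(u)) du: now ∫(-6*exp(u)) du.
Step 2. Evaluate the standard form: now -6*exp(u).
Step 3. Substitute back u = y**3: now -6*exp(y**3).
Answer: -6*exp(y**3).


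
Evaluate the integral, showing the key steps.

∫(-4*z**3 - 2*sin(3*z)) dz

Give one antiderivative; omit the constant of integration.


Step 1. Rewrite: now ∫(-4*z**3) dz + ∫(-2*sin(3*z)) dz.
Step 2. Evaluate the standard form: now -z**4 + ∫(-2*sin(3*z)) dz.
Step 3. Evaluate the standard form: now -z**4 + 2*cos(3*z)/3.
Answer: -z**4 + 2*cos(3*z)/3.


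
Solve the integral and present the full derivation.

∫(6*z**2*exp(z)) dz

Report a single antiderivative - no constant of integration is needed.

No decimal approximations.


Step 1. Integrate ∫(6*z**2*exp(z)) dz by parts with u = z**2, dv = (6*exp(z)) dz, so v = 6*exp(z): now 6*z**2*exp(z) + ∫(-12*z*exp(z)) dz.
Step 2. Integrate ∫(-12*z*exp(z)) dz by parts with u = z, dv = (-12*exp(z)) dz, so v = -12*exp(z): now 6*z**2*exp(z) - 12*z*exp(z) + ∫(12*exp(z)) dz.
Step 3. Evaluate the standard form: now 6*z**2*exp(z) - 12*z*exp(z) + 12*exp(z).
Answer: 6*z**2*exp(z) - 12*z*exp(z) + 12*exp(z).


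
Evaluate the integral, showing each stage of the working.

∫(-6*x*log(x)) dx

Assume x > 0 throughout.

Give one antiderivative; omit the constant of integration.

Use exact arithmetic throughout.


Step 1. Integrate ∫(-6*x*log(x)) dx by parts with u = log(x), dv = (-6*x) dx, so v = -3*x**2 [assuming x > 0]: now -3*x**2*log(x) + ∫(3*x) dx.
Step 2. Evaluate the standard form: now -3*x**2*log(x) + 3*x**2/2.
Answer: -3*x**2*log(x) + 3*x**2/2.


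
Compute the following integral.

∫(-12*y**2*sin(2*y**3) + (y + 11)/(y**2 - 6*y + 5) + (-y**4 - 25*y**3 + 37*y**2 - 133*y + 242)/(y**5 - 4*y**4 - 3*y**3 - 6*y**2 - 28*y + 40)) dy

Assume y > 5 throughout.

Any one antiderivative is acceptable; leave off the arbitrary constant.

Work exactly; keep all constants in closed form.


Answer: -5*log(y - 1) + 5*log(y + 2) + 2*cos(2*y**3) + 3*atan(y/2)/2.


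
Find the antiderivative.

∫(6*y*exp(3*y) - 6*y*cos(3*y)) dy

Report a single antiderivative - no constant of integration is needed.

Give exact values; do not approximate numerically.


Answer: 2*y*exp(3*y) - 2*y*sin(3*y) - 2*exp(3*y)/3 - 2*cos(3*y)/3.


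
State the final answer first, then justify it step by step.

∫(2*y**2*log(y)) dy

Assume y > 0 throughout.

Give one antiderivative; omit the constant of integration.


The answer is 2*y**3*log(y)/3 - 2*y**3/9.
Step 1. Integrate ∫(2*y**2*log(y)) dy by parts with u = log(y), dv = (2*y**2) dy, so v = 2*y**3/3 [assuming y > 0]: now 2*y**3*log(y)/3 + ∫(-2*y**2/3) dy.
Step 2. Evaluate the standard form: now 2*y**3*log(y)/3 - 2*y**3/9.
Answer: 2*y**3*log(y)/3 - 2*y**3/9.


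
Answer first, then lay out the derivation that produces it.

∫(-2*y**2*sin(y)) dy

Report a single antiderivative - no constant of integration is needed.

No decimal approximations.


The answer is 2*y**2*cos(y) - 4*y*sin(y) - 4*cos(y).
Step 1. Integrate ∫(-2*y**2*sin(y)) dy by parts with u = y**2, dv = (-2*sin(y)) dy, so v = 2*cos(y): now 2*y**2*cos(y) + ∫(-4*y*cos(y)) dy.
Step 2. Integrate ∫(-4*y*cos(y)) dy by parts with u = y, dv = (-4*cos(y)) dy, so v = -4*sin(y): now 2*y**2*cos(y) - 4*y*sin(y) + ∫(4*sin(y)) dy.
Step 3. Evaluate the standard form: now 2*y**2*cos(y) - 4*y*sin(y) - 4*cos(y).
Answer: 2*y**2*cos(y) - 4*y*sin(y) - 4*cos(y).


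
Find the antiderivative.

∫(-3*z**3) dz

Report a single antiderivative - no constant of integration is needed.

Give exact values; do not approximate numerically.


Answer: -3*z**4/4.


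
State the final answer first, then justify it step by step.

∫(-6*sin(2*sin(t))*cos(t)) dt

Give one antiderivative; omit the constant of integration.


The answer is 3*cos(2*sin(t)).
Step 1. Substitute u = sin(t), turning ∫(-6*sin(2*sin(t))*cos(t)) dt into ∫(-6*sin(2*u)) du: now ∫(-6*sin(2*u)) du.
Step 2. Evaluate the standard form: now 3*cos(2*u).
Step 3. Substitute back u = sin(t): now 3*cos(2*sin(t)).
Answer: 3*cos(2*sin(t)).


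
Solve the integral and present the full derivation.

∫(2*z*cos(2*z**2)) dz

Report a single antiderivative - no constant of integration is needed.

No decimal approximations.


Step 1. Substitute u = z**2, turning ∫(2*z*cos(2*z**2)) dz into ∫(cos(2*u)) du: now ∫(cos(2*u)) du.
Step 2. Evaluate the standard form: now sin(2*u)/2.
Step 3. Substitute back u = z**2: now sin(2*z**2)/2.
Answer: sin(2*z**2)/2.


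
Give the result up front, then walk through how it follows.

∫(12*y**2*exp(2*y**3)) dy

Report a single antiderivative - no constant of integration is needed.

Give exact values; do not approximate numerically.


The answer is 2*exp(2*y**3).
Step 1. Substitute u = y**3, turning ∫(12*y**2*exp(2*y**3)) dy into ∫(4*exp(2*u)) du: now ∫(4*exp(2*u)) du.
Step 2. Evaluate the standard form: now 2*exp(2*u).
Step 3. Substitute back u = y**3: now 2*exp(2*y**3).
Answer: 2*exp(2*y**3).


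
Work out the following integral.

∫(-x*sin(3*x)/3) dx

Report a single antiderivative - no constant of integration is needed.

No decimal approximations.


Answer: x*cos(3*x)/9 - sin(3*x)/27.


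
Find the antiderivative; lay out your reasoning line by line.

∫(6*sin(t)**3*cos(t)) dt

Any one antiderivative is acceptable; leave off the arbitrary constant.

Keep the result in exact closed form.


Step 1. Substitute u = sin(t), turning ∫(6*sin(t)**3*cos(t)) dt into ∫(6*u**3) du: now ∫(6*u**3) du.
Step 2. Evaluate the standard form: now 3*u**4/2.
Step 3. Substitute back u = sin(t): now 3*sin(t)**4/2.
Answer: 3*sin(t)**4/2.
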